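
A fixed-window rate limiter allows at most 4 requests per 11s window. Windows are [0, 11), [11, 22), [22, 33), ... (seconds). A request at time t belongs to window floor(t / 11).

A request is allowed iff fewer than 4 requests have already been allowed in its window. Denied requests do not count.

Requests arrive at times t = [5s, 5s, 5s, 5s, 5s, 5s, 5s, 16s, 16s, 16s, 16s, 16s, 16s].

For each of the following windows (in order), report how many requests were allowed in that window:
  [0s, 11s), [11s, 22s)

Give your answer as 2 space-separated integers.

Processing requests:
  req#1 t=5s (window 0): ALLOW
  req#2 t=5s (window 0): ALLOW
  req#3 t=5s (window 0): ALLOW
  req#4 t=5s (window 0): ALLOW
  req#5 t=5s (window 0): DENY
  req#6 t=5s (window 0): DENY
  req#7 t=5s (window 0): DENY
  req#8 t=16s (window 1): ALLOW
  req#9 t=16s (window 1): ALLOW
  req#10 t=16s (window 1): ALLOW
  req#11 t=16s (window 1): ALLOW
  req#12 t=16s (window 1): DENY
  req#13 t=16s (window 1): DENY

Allowed counts by window: 4 4

Answer: 4 4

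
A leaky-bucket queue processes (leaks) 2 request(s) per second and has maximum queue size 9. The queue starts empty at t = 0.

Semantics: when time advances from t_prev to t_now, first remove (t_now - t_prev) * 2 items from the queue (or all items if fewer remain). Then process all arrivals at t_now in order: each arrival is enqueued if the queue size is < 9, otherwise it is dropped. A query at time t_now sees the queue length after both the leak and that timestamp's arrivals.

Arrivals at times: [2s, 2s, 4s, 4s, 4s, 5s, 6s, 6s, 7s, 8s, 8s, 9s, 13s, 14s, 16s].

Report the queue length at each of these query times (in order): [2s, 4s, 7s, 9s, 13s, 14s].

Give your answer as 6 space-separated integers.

Queue lengths at query times:
  query t=2s: backlog = 2
  query t=4s: backlog = 3
  query t=7s: backlog = 1
  query t=9s: backlog = 1
  query t=13s: backlog = 1
  query t=14s: backlog = 1

Answer: 2 3 1 1 1 1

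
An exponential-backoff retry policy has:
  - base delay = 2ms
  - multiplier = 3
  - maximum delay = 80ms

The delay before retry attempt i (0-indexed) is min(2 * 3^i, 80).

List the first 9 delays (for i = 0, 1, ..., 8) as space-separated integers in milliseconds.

Answer: 2 6 18 54 80 80 80 80 80

Derivation:
Computing each delay:
  i=0: min(2*3^0, 80) = 2
  i=1: min(2*3^1, 80) = 6
  i=2: min(2*3^2, 80) = 18
  i=3: min(2*3^3, 80) = 54
  i=4: min(2*3^4, 80) = 80
  i=5: min(2*3^5, 80) = 80
  i=6: min(2*3^6, 80) = 80
  i=7: min(2*3^7, 80) = 80
  i=8: min(2*3^8, 80) = 80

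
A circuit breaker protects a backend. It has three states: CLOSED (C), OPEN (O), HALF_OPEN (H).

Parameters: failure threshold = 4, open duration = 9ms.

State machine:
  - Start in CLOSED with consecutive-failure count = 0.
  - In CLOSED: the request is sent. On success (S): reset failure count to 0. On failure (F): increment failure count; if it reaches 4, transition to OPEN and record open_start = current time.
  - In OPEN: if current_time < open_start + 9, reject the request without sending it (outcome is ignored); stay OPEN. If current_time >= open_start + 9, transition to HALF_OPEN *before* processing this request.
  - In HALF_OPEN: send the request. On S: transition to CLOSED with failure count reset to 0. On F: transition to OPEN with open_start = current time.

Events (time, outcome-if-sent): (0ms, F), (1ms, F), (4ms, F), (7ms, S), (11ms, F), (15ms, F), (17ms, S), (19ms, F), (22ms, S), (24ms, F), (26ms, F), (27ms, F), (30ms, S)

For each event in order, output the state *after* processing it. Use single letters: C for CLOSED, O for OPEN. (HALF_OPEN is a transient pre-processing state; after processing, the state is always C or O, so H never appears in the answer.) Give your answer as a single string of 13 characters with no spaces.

Answer: CCCCCCCCCCCCC

Derivation:
State after each event:
  event#1 t=0ms outcome=F: state=CLOSED
  event#2 t=1ms outcome=F: state=CLOSED
  event#3 t=4ms outcome=F: state=CLOSED
  event#4 t=7ms outcome=S: state=CLOSED
  event#5 t=11ms outcome=F: state=CLOSED
  event#6 t=15ms outcome=F: state=CLOSED
  event#7 t=17ms outcome=S: state=CLOSED
  event#8 t=19ms outcome=F: state=CLOSED
  event#9 t=22ms outcome=S: state=CLOSED
  event#10 t=24ms outcome=F: state=CLOSED
  event#11 t=26ms outcome=F: state=CLOSED
  event#12 t=27ms outcome=F: state=CLOSED
  event#13 t=30ms outcome=S: state=CLOSED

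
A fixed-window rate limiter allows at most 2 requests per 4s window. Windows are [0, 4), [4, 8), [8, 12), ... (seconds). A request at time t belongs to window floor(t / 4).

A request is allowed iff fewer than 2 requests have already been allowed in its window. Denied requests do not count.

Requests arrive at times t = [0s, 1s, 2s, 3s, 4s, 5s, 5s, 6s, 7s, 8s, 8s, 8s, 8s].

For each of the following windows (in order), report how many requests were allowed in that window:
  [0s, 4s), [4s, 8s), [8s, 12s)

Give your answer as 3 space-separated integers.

Answer: 2 2 2

Derivation:
Processing requests:
  req#1 t=0s (window 0): ALLOW
  req#2 t=1s (window 0): ALLOW
  req#3 t=2s (window 0): DENY
  req#4 t=3s (window 0): DENY
  req#5 t=4s (window 1): ALLOW
  req#6 t=5s (window 1): ALLOW
  req#7 t=5s (window 1): DENY
  req#8 t=6s (window 1): DENY
  req#9 t=7s (window 1): DENY
  req#10 t=8s (window 2): ALLOW
  req#11 t=8s (window 2): ALLOW
  req#12 t=8s (window 2): DENY
  req#13 t=8s (window 2): DENY

Allowed counts by window: 2 2 2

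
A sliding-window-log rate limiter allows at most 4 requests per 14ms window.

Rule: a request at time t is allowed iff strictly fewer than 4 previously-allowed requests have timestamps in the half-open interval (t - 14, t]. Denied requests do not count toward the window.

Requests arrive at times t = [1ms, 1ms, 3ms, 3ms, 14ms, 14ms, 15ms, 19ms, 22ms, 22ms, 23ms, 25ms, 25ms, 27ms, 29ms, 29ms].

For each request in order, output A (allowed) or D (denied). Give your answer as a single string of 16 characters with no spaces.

Answer: AAAADDAAAADDDDAD

Derivation:
Tracking allowed requests in the window:
  req#1 t=1ms: ALLOW
  req#2 t=1ms: ALLOW
  req#3 t=3ms: ALLOW
  req#4 t=3ms: ALLOW
  req#5 t=14ms: DENY
  req#6 t=14ms: DENY
  req#7 t=15ms: ALLOW
  req#8 t=19ms: ALLOW
  req#9 t=22ms: ALLOW
  req#10 t=22ms: ALLOW
  req#11 t=23ms: DENY
  req#12 t=25ms: DENY
  req#13 t=25ms: DENY
  req#14 t=27ms: DENY
  req#15 t=29ms: ALLOW
  req#16 t=29ms: DENY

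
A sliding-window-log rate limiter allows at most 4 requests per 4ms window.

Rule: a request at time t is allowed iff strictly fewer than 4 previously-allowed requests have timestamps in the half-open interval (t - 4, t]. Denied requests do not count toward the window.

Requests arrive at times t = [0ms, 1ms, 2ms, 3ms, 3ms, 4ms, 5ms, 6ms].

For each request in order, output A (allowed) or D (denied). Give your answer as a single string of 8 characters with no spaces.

Answer: AAAADAAA

Derivation:
Tracking allowed requests in the window:
  req#1 t=0ms: ALLOW
  req#2 t=1ms: ALLOW
  req#3 t=2ms: ALLOW
  req#4 t=3ms: ALLOW
  req#5 t=3ms: DENY
  req#6 t=4ms: ALLOW
  req#7 t=5ms: ALLOW
  req#8 t=6ms: ALLOW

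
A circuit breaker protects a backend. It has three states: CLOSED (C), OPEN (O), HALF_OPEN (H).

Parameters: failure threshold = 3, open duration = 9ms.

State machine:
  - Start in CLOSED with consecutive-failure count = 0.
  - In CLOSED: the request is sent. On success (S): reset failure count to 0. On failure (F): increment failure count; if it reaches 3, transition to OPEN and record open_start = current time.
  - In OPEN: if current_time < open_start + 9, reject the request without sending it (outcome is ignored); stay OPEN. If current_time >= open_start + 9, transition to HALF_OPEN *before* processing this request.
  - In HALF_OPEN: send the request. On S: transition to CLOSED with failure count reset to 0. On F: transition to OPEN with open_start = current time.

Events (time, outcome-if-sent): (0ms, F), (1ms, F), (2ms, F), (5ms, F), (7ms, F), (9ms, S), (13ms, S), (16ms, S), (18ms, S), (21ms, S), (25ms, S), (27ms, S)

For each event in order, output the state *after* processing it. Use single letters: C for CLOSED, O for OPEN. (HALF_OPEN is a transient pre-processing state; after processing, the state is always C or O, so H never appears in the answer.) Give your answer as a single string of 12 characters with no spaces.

State after each event:
  event#1 t=0ms outcome=F: state=CLOSED
  event#2 t=1ms outcome=F: state=CLOSED
  event#3 t=2ms outcome=F: state=OPEN
  event#4 t=5ms outcome=F: state=OPEN
  event#5 t=7ms outcome=F: state=OPEN
  event#6 t=9ms outcome=S: state=OPEN
  event#7 t=13ms outcome=S: state=CLOSED
  event#8 t=16ms outcome=S: state=CLOSED
  event#9 t=18ms outcome=S: state=CLOSED
  event#10 t=21ms outcome=S: state=CLOSED
  event#11 t=25ms outcome=S: state=CLOSED
  event#12 t=27ms outcome=S: state=CLOSED

Answer: CCOOOOCCCCCC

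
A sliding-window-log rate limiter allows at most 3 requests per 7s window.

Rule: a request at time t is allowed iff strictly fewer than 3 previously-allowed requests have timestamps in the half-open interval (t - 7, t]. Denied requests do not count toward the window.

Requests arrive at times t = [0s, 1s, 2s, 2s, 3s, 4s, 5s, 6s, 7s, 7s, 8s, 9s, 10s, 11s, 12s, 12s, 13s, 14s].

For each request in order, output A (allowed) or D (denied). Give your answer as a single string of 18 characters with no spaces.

Tracking allowed requests in the window:
  req#1 t=0s: ALLOW
  req#2 t=1s: ALLOW
  req#3 t=2s: ALLOW
  req#4 t=2s: DENY
  req#5 t=3s: DENY
  req#6 t=4s: DENY
  req#7 t=5s: DENY
  req#8 t=6s: DENY
  req#9 t=7s: ALLOW
  req#10 t=7s: DENY
  req#11 t=8s: ALLOW
  req#12 t=9s: ALLOW
  req#13 t=10s: DENY
  req#14 t=11s: DENY
  req#15 t=12s: DENY
  req#16 t=12s: DENY
  req#17 t=13s: DENY
  req#18 t=14s: ALLOW

Answer: AAADDDDDADAADDDDDA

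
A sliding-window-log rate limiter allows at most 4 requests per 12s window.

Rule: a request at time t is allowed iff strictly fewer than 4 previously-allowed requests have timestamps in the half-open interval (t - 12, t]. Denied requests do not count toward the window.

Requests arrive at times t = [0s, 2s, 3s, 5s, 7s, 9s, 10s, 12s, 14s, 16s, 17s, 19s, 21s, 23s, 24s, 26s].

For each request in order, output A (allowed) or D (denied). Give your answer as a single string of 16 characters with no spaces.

Tracking allowed requests in the window:
  req#1 t=0s: ALLOW
  req#2 t=2s: ALLOW
  req#3 t=3s: ALLOW
  req#4 t=5s: ALLOW
  req#5 t=7s: DENY
  req#6 t=9s: DENY
  req#7 t=10s: DENY
  req#8 t=12s: ALLOW
  req#9 t=14s: ALLOW
  req#10 t=16s: ALLOW
  req#11 t=17s: ALLOW
  req#12 t=19s: DENY
  req#13 t=21s: DENY
  req#14 t=23s: DENY
  req#15 t=24s: ALLOW
  req#16 t=26s: ALLOW

Answer: AAAADDDAAAADDDAA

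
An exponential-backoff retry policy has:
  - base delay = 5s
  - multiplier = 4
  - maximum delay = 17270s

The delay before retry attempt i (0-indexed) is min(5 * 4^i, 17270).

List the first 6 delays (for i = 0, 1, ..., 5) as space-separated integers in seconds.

Answer: 5 20 80 320 1280 5120

Derivation:
Computing each delay:
  i=0: min(5*4^0, 17270) = 5
  i=1: min(5*4^1, 17270) = 20
  i=2: min(5*4^2, 17270) = 80
  i=3: min(5*4^3, 17270) = 320
  i=4: min(5*4^4, 17270) = 1280
  i=5: min(5*4^5, 17270) = 5120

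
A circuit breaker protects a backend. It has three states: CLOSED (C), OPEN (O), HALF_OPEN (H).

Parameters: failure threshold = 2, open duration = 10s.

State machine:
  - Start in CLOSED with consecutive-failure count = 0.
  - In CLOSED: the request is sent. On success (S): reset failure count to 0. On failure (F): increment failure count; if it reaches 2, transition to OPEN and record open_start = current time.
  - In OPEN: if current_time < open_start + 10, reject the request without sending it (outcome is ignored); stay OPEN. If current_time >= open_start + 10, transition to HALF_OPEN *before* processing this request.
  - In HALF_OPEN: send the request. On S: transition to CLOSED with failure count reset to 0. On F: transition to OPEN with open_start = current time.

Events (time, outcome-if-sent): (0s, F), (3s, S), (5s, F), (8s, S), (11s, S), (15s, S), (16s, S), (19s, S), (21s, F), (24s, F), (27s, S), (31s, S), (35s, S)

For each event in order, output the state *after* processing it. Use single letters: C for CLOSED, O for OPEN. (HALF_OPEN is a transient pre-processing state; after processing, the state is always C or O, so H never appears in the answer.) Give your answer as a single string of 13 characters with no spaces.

State after each event:
  event#1 t=0s outcome=F: state=CLOSED
  event#2 t=3s outcome=S: state=CLOSED
  event#3 t=5s outcome=F: state=CLOSED
  event#4 t=8s outcome=S: state=CLOSED
  event#5 t=11s outcome=S: state=CLOSED
  event#6 t=15s outcome=S: state=CLOSED
  event#7 t=16s outcome=S: state=CLOSED
  event#8 t=19s outcome=S: state=CLOSED
  event#9 t=21s outcome=F: state=CLOSED
  event#10 t=24s outcome=F: state=OPEN
  event#11 t=27s outcome=S: state=OPEN
  event#12 t=31s outcome=S: state=OPEN
  event#13 t=35s outcome=S: state=CLOSED

Answer: CCCCCCCCCOOOC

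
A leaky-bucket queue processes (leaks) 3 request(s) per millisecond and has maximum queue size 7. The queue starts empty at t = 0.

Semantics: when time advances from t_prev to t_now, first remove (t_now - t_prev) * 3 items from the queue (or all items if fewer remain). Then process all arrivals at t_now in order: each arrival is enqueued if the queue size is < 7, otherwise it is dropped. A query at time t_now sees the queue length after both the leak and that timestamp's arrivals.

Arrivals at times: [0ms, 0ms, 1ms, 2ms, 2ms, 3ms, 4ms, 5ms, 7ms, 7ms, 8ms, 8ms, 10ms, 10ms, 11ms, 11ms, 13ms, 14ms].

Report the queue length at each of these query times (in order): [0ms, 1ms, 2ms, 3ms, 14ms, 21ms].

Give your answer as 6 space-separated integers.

Answer: 2 1 2 1 1 0

Derivation:
Queue lengths at query times:
  query t=0ms: backlog = 2
  query t=1ms: backlog = 1
  query t=2ms: backlog = 2
  query t=3ms: backlog = 1
  query t=14ms: backlog = 1
  query t=21ms: backlog = 0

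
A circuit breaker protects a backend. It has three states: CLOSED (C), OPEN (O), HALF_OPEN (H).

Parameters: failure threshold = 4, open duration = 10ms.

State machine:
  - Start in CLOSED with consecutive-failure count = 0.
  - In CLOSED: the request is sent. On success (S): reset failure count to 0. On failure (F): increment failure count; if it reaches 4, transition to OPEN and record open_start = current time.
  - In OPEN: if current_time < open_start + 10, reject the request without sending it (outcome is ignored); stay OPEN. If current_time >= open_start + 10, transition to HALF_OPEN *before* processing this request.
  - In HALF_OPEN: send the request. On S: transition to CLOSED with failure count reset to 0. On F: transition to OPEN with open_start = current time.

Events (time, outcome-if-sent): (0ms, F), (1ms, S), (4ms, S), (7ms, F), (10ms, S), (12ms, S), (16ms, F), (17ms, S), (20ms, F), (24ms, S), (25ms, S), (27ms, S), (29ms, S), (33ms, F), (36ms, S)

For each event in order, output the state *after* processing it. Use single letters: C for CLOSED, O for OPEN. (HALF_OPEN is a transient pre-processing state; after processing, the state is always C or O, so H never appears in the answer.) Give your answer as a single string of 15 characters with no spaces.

Answer: CCCCCCCCCCCCCCC

Derivation:
State after each event:
  event#1 t=0ms outcome=F: state=CLOSED
  event#2 t=1ms outcome=S: state=CLOSED
  event#3 t=4ms outcome=S: state=CLOSED
  event#4 t=7ms outcome=F: state=CLOSED
  event#5 t=10ms outcome=S: state=CLOSED
  event#6 t=12ms outcome=S: state=CLOSED
  event#7 t=16ms outcome=F: state=CLOSED
  event#8 t=17ms outcome=S: state=CLOSED
  event#9 t=20ms outcome=F: state=CLOSED
  event#10 t=24ms outcome=S: state=CLOSED
  event#11 t=25ms outcome=S: state=CLOSED
  event#12 t=27ms outcome=S: state=CLOSED
  event#13 t=29ms outcome=S: state=CLOSED
  event#14 t=33ms outcome=F: state=CLOSED
  event#15 t=36ms outcome=S: state=CLOSED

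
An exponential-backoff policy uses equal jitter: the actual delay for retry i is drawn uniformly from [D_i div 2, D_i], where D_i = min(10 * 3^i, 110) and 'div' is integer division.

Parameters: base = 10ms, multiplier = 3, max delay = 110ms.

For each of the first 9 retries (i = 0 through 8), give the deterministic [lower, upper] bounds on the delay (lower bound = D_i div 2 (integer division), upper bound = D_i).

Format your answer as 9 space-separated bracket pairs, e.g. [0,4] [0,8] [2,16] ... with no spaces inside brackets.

Computing bounds per retry:
  i=0: D_i=min(10*3^0,110)=10, bounds=[5,10]
  i=1: D_i=min(10*3^1,110)=30, bounds=[15,30]
  i=2: D_i=min(10*3^2,110)=90, bounds=[45,90]
  i=3: D_i=min(10*3^3,110)=110, bounds=[55,110]
  i=4: D_i=min(10*3^4,110)=110, bounds=[55,110]
  i=5: D_i=min(10*3^5,110)=110, bounds=[55,110]
  i=6: D_i=min(10*3^6,110)=110, bounds=[55,110]
  i=7: D_i=min(10*3^7,110)=110, bounds=[55,110]
  i=8: D_i=min(10*3^8,110)=110, bounds=[55,110]

Answer: [5,10] [15,30] [45,90] [55,110] [55,110] [55,110] [55,110] [55,110] [55,110]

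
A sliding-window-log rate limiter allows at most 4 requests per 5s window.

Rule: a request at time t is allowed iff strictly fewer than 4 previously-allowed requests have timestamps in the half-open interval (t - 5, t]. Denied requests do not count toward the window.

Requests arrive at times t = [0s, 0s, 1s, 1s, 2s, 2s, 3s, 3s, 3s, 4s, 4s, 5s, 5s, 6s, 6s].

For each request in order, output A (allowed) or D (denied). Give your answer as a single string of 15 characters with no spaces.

Tracking allowed requests in the window:
  req#1 t=0s: ALLOW
  req#2 t=0s: ALLOW
  req#3 t=1s: ALLOW
  req#4 t=1s: ALLOW
  req#5 t=2s: DENY
  req#6 t=2s: DENY
  req#7 t=3s: DENY
  req#8 t=3s: DENY
  req#9 t=3s: DENY
  req#10 t=4s: DENY
  req#11 t=4s: DENY
  req#12 t=5s: ALLOW
  req#13 t=5s: ALLOW
  req#14 t=6s: ALLOW
  req#15 t=6s: ALLOW

Answer: AAAADDDDDDDAAAA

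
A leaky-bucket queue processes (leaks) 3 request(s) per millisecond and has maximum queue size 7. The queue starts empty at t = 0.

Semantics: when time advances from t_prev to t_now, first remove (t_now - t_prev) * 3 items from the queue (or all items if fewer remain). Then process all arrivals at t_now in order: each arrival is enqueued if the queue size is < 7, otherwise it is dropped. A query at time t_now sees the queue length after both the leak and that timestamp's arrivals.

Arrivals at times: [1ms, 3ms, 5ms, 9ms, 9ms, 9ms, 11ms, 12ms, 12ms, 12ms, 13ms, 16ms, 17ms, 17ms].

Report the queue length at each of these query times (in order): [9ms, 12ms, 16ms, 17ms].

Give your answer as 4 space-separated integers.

Queue lengths at query times:
  query t=9ms: backlog = 3
  query t=12ms: backlog = 3
  query t=16ms: backlog = 1
  query t=17ms: backlog = 2

Answer: 3 3 1 2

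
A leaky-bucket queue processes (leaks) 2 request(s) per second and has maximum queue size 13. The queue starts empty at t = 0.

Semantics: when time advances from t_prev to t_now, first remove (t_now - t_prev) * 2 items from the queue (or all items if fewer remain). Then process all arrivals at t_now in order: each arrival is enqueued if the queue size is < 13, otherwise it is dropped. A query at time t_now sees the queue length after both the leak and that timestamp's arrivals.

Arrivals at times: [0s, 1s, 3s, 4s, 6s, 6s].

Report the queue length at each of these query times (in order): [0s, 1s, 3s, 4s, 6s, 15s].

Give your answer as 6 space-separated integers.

Answer: 1 1 1 1 2 0

Derivation:
Queue lengths at query times:
  query t=0s: backlog = 1
  query t=1s: backlog = 1
  query t=3s: backlog = 1
  query t=4s: backlog = 1
  query t=6s: backlog = 2
  query t=15s: backlog = 0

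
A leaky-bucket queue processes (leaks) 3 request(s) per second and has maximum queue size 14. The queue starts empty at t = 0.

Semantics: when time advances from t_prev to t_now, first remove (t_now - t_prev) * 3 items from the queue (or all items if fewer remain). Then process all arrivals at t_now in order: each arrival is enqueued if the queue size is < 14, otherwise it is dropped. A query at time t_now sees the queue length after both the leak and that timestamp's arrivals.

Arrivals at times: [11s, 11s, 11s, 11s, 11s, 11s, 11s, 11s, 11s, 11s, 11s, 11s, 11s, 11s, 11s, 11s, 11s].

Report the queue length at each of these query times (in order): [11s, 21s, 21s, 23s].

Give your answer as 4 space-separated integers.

Answer: 14 0 0 0

Derivation:
Queue lengths at query times:
  query t=11s: backlog = 14
  query t=21s: backlog = 0
  query t=21s: backlog = 0
  query t=23s: backlog = 0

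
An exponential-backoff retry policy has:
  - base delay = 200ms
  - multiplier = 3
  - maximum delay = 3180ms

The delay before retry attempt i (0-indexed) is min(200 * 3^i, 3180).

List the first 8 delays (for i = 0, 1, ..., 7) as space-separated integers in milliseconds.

Answer: 200 600 1800 3180 3180 3180 3180 3180

Derivation:
Computing each delay:
  i=0: min(200*3^0, 3180) = 200
  i=1: min(200*3^1, 3180) = 600
  i=2: min(200*3^2, 3180) = 1800
  i=3: min(200*3^3, 3180) = 3180
  i=4: min(200*3^4, 3180) = 3180
  i=5: min(200*3^5, 3180) = 3180
  i=6: min(200*3^6, 3180) = 3180
  i=7: min(200*3^7, 3180) = 3180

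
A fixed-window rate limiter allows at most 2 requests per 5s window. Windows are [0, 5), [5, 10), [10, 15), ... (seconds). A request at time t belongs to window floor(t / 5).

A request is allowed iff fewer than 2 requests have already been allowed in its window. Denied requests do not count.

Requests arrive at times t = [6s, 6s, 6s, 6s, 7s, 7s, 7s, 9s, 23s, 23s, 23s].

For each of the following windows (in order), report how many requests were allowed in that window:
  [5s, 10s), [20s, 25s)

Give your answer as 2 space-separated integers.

Answer: 2 2

Derivation:
Processing requests:
  req#1 t=6s (window 1): ALLOW
  req#2 t=6s (window 1): ALLOW
  req#3 t=6s (window 1): DENY
  req#4 t=6s (window 1): DENY
  req#5 t=7s (window 1): DENY
  req#6 t=7s (window 1): DENY
  req#7 t=7s (window 1): DENY
  req#8 t=9s (window 1): DENY
  req#9 t=23s (window 4): ALLOW
  req#10 t=23s (window 4): ALLOW
  req#11 t=23s (window 4): DENY

Allowed counts by window: 2 2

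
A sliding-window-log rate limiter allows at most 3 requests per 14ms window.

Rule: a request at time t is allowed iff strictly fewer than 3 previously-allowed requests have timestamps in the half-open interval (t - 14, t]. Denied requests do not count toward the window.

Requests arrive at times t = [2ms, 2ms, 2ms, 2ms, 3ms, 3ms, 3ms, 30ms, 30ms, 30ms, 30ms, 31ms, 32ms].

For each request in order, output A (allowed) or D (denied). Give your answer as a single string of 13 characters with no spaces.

Tracking allowed requests in the window:
  req#1 t=2ms: ALLOW
  req#2 t=2ms: ALLOW
  req#3 t=2ms: ALLOW
  req#4 t=2ms: DENY
  req#5 t=3ms: DENY
  req#6 t=3ms: DENY
  req#7 t=3ms: DENY
  req#8 t=30ms: ALLOW
  req#9 t=30ms: ALLOW
  req#10 t=30ms: ALLOW
  req#11 t=30ms: DENY
  req#12 t=31ms: DENY
  req#13 t=32ms: DENY

Answer: AAADDDDAAADDD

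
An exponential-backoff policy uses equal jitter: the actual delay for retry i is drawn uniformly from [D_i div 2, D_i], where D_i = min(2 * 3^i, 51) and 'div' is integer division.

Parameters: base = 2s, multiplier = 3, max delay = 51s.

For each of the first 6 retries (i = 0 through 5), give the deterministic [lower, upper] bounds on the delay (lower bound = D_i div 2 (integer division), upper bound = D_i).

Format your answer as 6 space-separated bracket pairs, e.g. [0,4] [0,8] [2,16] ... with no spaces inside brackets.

Computing bounds per retry:
  i=0: D_i=min(2*3^0,51)=2, bounds=[1,2]
  i=1: D_i=min(2*3^1,51)=6, bounds=[3,6]
  i=2: D_i=min(2*3^2,51)=18, bounds=[9,18]
  i=3: D_i=min(2*3^3,51)=51, bounds=[25,51]
  i=4: D_i=min(2*3^4,51)=51, bounds=[25,51]
  i=5: D_i=min(2*3^5,51)=51, bounds=[25,51]

Answer: [1,2] [3,6] [9,18] [25,51] [25,51] [25,51]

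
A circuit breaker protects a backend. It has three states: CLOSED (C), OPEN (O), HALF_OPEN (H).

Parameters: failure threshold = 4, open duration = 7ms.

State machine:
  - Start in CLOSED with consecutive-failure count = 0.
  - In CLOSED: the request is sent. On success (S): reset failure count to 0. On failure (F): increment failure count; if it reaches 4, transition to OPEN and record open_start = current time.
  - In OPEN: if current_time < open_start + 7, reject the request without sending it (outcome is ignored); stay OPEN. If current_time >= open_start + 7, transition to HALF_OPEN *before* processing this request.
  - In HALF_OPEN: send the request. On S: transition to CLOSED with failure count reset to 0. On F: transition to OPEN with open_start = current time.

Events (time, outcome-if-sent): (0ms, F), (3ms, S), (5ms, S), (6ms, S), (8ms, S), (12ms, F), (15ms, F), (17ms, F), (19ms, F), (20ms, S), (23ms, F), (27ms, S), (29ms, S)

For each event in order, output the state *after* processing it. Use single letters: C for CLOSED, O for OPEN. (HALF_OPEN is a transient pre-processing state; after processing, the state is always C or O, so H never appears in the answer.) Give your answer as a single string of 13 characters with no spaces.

State after each event:
  event#1 t=0ms outcome=F: state=CLOSED
  event#2 t=3ms outcome=S: state=CLOSED
  event#3 t=5ms outcome=S: state=CLOSED
  event#4 t=6ms outcome=S: state=CLOSED
  event#5 t=8ms outcome=S: state=CLOSED
  event#6 t=12ms outcome=F: state=CLOSED
  event#7 t=15ms outcome=F: state=CLOSED
  event#8 t=17ms outcome=F: state=CLOSED
  event#9 t=19ms outcome=F: state=OPEN
  event#10 t=20ms outcome=S: state=OPEN
  event#11 t=23ms outcome=F: state=OPEN
  event#12 t=27ms outcome=S: state=CLOSED
  event#13 t=29ms outcome=S: state=CLOSED

Answer: CCCCCCCCOOOCC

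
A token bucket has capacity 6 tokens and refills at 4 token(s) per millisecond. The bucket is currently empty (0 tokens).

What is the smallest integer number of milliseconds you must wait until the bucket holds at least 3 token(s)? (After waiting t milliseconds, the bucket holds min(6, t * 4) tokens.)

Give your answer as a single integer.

Answer: 1

Derivation:
Need t * 4 >= 3, so t >= 3/4.
Smallest integer t = ceil(3/4) = 1.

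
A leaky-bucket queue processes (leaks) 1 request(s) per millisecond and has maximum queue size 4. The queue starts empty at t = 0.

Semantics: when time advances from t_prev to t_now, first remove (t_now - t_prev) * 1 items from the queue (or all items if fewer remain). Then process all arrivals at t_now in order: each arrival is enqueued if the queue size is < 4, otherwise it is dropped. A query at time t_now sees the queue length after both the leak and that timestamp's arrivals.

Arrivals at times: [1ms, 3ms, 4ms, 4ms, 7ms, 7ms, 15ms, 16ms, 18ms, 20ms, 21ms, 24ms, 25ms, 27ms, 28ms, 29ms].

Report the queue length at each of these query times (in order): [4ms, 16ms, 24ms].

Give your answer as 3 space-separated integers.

Queue lengths at query times:
  query t=4ms: backlog = 2
  query t=16ms: backlog = 1
  query t=24ms: backlog = 1

Answer: 2 1 1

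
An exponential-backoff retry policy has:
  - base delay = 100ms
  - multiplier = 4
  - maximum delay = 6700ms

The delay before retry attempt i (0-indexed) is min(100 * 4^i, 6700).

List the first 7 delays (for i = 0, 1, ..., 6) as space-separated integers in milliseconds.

Answer: 100 400 1600 6400 6700 6700 6700

Derivation:
Computing each delay:
  i=0: min(100*4^0, 6700) = 100
  i=1: min(100*4^1, 6700) = 400
  i=2: min(100*4^2, 6700) = 1600
  i=3: min(100*4^3, 6700) = 6400
  i=4: min(100*4^4, 6700) = 6700
  i=5: min(100*4^5, 6700) = 6700
  i=6: min(100*4^6, 6700) = 6700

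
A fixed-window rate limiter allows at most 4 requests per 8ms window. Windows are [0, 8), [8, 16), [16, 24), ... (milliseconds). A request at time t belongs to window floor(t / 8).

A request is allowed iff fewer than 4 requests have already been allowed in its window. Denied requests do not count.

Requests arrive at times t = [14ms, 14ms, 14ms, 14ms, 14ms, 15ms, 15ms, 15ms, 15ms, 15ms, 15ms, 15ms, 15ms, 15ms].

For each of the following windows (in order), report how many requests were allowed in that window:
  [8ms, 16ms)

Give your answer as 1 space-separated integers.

Processing requests:
  req#1 t=14ms (window 1): ALLOW
  req#2 t=14ms (window 1): ALLOW
  req#3 t=14ms (window 1): ALLOW
  req#4 t=14ms (window 1): ALLOW
  req#5 t=14ms (window 1): DENY
  req#6 t=15ms (window 1): DENY
  req#7 t=15ms (window 1): DENY
  req#8 t=15ms (window 1): DENY
  req#9 t=15ms (window 1): DENY
  req#10 t=15ms (window 1): DENY
  req#11 t=15ms (window 1): DENY
  req#12 t=15ms (window 1): DENY
  req#13 t=15ms (window 1): DENY
  req#14 t=15ms (window 1): DENY

Allowed counts by window: 4

Answer: 4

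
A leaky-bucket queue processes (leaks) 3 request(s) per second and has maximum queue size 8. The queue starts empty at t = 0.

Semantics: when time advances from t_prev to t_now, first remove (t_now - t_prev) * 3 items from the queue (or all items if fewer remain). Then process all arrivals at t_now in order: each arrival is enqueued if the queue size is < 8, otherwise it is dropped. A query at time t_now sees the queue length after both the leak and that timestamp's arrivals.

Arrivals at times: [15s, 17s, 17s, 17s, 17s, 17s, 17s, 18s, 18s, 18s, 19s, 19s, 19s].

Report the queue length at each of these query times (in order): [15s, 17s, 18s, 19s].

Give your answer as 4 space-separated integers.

Queue lengths at query times:
  query t=15s: backlog = 1
  query t=17s: backlog = 6
  query t=18s: backlog = 6
  query t=19s: backlog = 6

Answer: 1 6 6 6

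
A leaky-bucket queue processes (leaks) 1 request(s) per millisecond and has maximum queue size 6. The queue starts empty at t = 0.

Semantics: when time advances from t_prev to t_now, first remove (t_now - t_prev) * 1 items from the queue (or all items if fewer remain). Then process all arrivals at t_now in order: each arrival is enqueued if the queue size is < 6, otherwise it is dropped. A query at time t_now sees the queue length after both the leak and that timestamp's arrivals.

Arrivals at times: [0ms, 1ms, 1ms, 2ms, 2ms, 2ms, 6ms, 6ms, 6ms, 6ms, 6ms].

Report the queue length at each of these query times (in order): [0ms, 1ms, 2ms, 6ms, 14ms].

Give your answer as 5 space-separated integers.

Answer: 1 2 4 5 0

Derivation:
Queue lengths at query times:
  query t=0ms: backlog = 1
  query t=1ms: backlog = 2
  query t=2ms: backlog = 4
  query t=6ms: backlog = 5
  query t=14ms: backlog = 0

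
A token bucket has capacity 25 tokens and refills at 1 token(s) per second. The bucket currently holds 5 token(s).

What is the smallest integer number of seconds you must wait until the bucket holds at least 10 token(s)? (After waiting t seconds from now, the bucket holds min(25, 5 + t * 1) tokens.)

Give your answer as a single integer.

Answer: 5

Derivation:
Need 5 + t * 1 >= 10, so t >= 5/1.
Smallest integer t = ceil(5/1) = 5.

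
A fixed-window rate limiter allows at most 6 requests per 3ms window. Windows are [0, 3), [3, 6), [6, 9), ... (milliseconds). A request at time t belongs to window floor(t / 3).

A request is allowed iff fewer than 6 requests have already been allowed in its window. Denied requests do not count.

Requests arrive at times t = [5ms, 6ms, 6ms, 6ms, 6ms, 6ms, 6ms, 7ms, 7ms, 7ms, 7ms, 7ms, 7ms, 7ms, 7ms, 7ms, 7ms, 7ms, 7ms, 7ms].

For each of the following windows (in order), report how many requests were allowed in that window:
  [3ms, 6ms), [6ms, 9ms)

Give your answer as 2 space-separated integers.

Processing requests:
  req#1 t=5ms (window 1): ALLOW
  req#2 t=6ms (window 2): ALLOW
  req#3 t=6ms (window 2): ALLOW
  req#4 t=6ms (window 2): ALLOW
  req#5 t=6ms (window 2): ALLOW
  req#6 t=6ms (window 2): ALLOW
  req#7 t=6ms (window 2): ALLOW
  req#8 t=7ms (window 2): DENY
  req#9 t=7ms (window 2): DENY
  req#10 t=7ms (window 2): DENY
  req#11 t=7ms (window 2): DENY
  req#12 t=7ms (window 2): DENY
  req#13 t=7ms (window 2): DENY
  req#14 t=7ms (window 2): DENY
  req#15 t=7ms (window 2): DENY
  req#16 t=7ms (window 2): DENY
  req#17 t=7ms (window 2): DENY
  req#18 t=7ms (window 2): DENY
  req#19 t=7ms (window 2): DENY
  req#20 t=7ms (window 2): DENY

Allowed counts by window: 1 6

Answer: 1 6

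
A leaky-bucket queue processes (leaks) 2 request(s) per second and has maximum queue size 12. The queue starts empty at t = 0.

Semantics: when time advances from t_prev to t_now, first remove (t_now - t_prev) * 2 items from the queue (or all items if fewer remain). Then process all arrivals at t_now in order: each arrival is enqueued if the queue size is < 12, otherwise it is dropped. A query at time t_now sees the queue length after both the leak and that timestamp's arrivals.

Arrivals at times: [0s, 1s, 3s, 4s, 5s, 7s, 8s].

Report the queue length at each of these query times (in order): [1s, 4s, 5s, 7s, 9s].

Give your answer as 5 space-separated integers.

Answer: 1 1 1 1 0

Derivation:
Queue lengths at query times:
  query t=1s: backlog = 1
  query t=4s: backlog = 1
  query t=5s: backlog = 1
  query t=7s: backlog = 1
  query t=9s: backlog = 0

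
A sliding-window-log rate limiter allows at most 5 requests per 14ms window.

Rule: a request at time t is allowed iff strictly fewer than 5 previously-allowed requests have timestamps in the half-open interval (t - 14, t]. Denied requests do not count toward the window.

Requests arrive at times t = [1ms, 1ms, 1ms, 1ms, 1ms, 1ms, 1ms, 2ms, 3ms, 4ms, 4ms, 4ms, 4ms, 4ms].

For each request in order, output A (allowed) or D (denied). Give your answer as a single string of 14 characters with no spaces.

Tracking allowed requests in the window:
  req#1 t=1ms: ALLOW
  req#2 t=1ms: ALLOW
  req#3 t=1ms: ALLOW
  req#4 t=1ms: ALLOW
  req#5 t=1ms: ALLOW
  req#6 t=1ms: DENY
  req#7 t=1ms: DENY
  req#8 t=2ms: DENY
  req#9 t=3ms: DENY
  req#10 t=4ms: DENY
  req#11 t=4ms: DENY
  req#12 t=4ms: DENY
  req#13 t=4ms: DENY
  req#14 t=4ms: DENY

Answer: AAAAADDDDDDDDD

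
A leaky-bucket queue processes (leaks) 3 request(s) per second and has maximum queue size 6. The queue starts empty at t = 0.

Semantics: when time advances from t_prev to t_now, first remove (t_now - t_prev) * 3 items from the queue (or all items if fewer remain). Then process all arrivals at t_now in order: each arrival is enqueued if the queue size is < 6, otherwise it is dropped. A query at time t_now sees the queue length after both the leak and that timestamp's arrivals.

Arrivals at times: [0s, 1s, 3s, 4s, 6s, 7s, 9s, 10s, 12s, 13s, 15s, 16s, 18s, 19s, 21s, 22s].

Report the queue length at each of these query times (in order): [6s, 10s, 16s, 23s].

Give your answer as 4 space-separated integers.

Answer: 1 1 1 0

Derivation:
Queue lengths at query times:
  query t=6s: backlog = 1
  query t=10s: backlog = 1
  query t=16s: backlog = 1
  query t=23s: backlog = 0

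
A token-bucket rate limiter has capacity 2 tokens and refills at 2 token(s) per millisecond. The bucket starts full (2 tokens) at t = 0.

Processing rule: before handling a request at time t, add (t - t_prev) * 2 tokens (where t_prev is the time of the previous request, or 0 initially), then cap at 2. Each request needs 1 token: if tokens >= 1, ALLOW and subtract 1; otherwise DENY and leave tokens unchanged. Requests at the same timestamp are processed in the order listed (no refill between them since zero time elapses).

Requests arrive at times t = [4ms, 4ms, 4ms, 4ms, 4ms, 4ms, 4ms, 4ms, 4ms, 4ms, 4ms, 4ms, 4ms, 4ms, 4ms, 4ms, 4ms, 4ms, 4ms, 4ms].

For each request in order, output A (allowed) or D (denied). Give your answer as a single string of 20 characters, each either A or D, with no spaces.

Simulating step by step:
  req#1 t=4ms: ALLOW
  req#2 t=4ms: ALLOW
  req#3 t=4ms: DENY
  req#4 t=4ms: DENY
  req#5 t=4ms: DENY
  req#6 t=4ms: DENY
  req#7 t=4ms: DENY
  req#8 t=4ms: DENY
  req#9 t=4ms: DENY
  req#10 t=4ms: DENY
  req#11 t=4ms: DENY
  req#12 t=4ms: DENY
  req#13 t=4ms: DENY
  req#14 t=4ms: DENY
  req#15 t=4ms: DENY
  req#16 t=4ms: DENY
  req#17 t=4ms: DENY
  req#18 t=4ms: DENY
  req#19 t=4ms: DENY
  req#20 t=4ms: DENY

Answer: AADDDDDDDDDDDDDDDDDD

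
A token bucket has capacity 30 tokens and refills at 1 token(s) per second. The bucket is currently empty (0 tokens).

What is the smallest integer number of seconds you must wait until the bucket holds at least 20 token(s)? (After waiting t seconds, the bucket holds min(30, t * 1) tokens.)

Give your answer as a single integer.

Need t * 1 >= 20, so t >= 20/1.
Smallest integer t = ceil(20/1) = 20.

Answer: 20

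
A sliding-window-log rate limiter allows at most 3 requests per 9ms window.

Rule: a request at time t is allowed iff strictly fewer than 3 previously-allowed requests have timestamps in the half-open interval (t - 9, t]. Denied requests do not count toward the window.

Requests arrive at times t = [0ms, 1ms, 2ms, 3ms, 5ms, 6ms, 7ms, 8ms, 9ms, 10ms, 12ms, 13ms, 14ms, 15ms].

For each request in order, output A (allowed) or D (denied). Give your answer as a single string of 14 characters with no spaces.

Tracking allowed requests in the window:
  req#1 t=0ms: ALLOW
  req#2 t=1ms: ALLOW
  req#3 t=2ms: ALLOW
  req#4 t=3ms: DENY
  req#5 t=5ms: DENY
  req#6 t=6ms: DENY
  req#7 t=7ms: DENY
  req#8 t=8ms: DENY
  req#9 t=9ms: ALLOW
  req#10 t=10ms: ALLOW
  req#11 t=12ms: ALLOW
  req#12 t=13ms: DENY
  req#13 t=14ms: DENY
  req#14 t=15ms: DENY

Answer: AAADDDDDAAADDD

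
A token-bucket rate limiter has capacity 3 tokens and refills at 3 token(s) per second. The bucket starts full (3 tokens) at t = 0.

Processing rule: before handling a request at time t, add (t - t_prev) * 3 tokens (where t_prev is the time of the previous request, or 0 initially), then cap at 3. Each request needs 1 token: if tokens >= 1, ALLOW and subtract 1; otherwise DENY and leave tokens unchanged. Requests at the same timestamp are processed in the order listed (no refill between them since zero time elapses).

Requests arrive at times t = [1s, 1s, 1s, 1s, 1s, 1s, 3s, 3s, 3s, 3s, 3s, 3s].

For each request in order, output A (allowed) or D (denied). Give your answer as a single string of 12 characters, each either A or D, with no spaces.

Answer: AAADDDAAADDD

Derivation:
Simulating step by step:
  req#1 t=1s: ALLOW
  req#2 t=1s: ALLOW
  req#3 t=1s: ALLOW
  req#4 t=1s: DENY
  req#5 t=1s: DENY
  req#6 t=1s: DENY
  req#7 t=3s: ALLOW
  req#8 t=3s: ALLOW
  req#9 t=3s: ALLOW
  req#10 t=3s: DENY
  req#11 t=3s: DENY
  req#12 t=3s: DENY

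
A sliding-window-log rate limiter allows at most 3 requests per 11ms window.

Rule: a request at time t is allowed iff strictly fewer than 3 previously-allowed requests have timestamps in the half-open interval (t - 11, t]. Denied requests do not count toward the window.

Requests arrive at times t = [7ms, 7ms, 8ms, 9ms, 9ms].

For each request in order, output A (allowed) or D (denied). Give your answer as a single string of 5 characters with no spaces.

Tracking allowed requests in the window:
  req#1 t=7ms: ALLOW
  req#2 t=7ms: ALLOW
  req#3 t=8ms: ALLOW
  req#4 t=9ms: DENY
  req#5 t=9ms: DENY

Answer: AAADD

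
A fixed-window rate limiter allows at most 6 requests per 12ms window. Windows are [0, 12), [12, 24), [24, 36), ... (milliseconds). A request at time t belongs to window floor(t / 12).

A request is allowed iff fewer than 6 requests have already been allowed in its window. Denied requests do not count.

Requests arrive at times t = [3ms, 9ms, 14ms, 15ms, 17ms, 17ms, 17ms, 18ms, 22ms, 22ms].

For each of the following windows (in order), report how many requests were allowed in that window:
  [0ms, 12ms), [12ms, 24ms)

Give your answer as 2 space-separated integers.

Answer: 2 6

Derivation:
Processing requests:
  req#1 t=3ms (window 0): ALLOW
  req#2 t=9ms (window 0): ALLOW
  req#3 t=14ms (window 1): ALLOW
  req#4 t=15ms (window 1): ALLOW
  req#5 t=17ms (window 1): ALLOW
  req#6 t=17ms (window 1): ALLOW
  req#7 t=17ms (window 1): ALLOW
  req#8 t=18ms (window 1): ALLOW
  req#9 t=22ms (window 1): DENY
  req#10 t=22ms (window 1): DENY

Allowed counts by window: 2 6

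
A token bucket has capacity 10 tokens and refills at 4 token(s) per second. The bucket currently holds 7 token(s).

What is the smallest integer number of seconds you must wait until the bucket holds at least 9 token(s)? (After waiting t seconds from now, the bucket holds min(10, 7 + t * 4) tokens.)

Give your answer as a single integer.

Need 7 + t * 4 >= 9, so t >= 2/4.
Smallest integer t = ceil(2/4) = 1.

Answer: 1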